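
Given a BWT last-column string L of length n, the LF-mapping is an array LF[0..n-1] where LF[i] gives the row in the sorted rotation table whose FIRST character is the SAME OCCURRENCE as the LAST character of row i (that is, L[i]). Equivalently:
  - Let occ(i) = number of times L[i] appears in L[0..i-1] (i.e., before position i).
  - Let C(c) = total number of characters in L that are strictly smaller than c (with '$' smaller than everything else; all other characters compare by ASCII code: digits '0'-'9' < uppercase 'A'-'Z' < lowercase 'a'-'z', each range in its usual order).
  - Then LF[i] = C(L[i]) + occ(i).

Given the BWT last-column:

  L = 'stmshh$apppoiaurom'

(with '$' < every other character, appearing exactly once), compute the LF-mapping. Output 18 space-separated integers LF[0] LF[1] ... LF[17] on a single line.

Answer: 14 16 6 15 3 4 0 1 10 11 12 8 5 2 17 13 9 7

Derivation:
Char counts: '$':1, 'a':2, 'h':2, 'i':1, 'm':2, 'o':2, 'p':3, 'r':1, 's':2, 't':1, 'u':1
C (first-col start): C('$')=0, C('a')=1, C('h')=3, C('i')=5, C('m')=6, C('o')=8, C('p')=10, C('r')=13, C('s')=14, C('t')=16, C('u')=17
L[0]='s': occ=0, LF[0]=C('s')+0=14+0=14
L[1]='t': occ=0, LF[1]=C('t')+0=16+0=16
L[2]='m': occ=0, LF[2]=C('m')+0=6+0=6
L[3]='s': occ=1, LF[3]=C('s')+1=14+1=15
L[4]='h': occ=0, LF[4]=C('h')+0=3+0=3
L[5]='h': occ=1, LF[5]=C('h')+1=3+1=4
L[6]='$': occ=0, LF[6]=C('$')+0=0+0=0
L[7]='a': occ=0, LF[7]=C('a')+0=1+0=1
L[8]='p': occ=0, LF[8]=C('p')+0=10+0=10
L[9]='p': occ=1, LF[9]=C('p')+1=10+1=11
L[10]='p': occ=2, LF[10]=C('p')+2=10+2=12
L[11]='o': occ=0, LF[11]=C('o')+0=8+0=8
L[12]='i': occ=0, LF[12]=C('i')+0=5+0=5
L[13]='a': occ=1, LF[13]=C('a')+1=1+1=2
L[14]='u': occ=0, LF[14]=C('u')+0=17+0=17
L[15]='r': occ=0, LF[15]=C('r')+0=13+0=13
L[16]='o': occ=1, LF[16]=C('o')+1=8+1=9
L[17]='m': occ=1, LF[17]=C('m')+1=6+1=7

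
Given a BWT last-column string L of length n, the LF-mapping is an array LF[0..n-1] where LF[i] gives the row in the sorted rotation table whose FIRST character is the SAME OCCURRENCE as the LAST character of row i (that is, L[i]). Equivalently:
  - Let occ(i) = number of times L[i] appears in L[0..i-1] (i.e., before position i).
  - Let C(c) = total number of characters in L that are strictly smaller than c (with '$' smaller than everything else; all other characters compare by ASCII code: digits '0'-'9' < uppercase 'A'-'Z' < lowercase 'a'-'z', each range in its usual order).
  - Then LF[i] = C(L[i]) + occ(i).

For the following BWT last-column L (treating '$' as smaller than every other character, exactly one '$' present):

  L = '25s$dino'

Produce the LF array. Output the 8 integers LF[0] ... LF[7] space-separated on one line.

Char counts: '$':1, '2':1, '5':1, 'd':1, 'i':1, 'n':1, 'o':1, 's':1
C (first-col start): C('$')=0, C('2')=1, C('5')=2, C('d')=3, C('i')=4, C('n')=5, C('o')=6, C('s')=7
L[0]='2': occ=0, LF[0]=C('2')+0=1+0=1
L[1]='5': occ=0, LF[1]=C('5')+0=2+0=2
L[2]='s': occ=0, LF[2]=C('s')+0=7+0=7
L[3]='$': occ=0, LF[3]=C('$')+0=0+0=0
L[4]='d': occ=0, LF[4]=C('d')+0=3+0=3
L[5]='i': occ=0, LF[5]=C('i')+0=4+0=4
L[6]='n': occ=0, LF[6]=C('n')+0=5+0=5
L[7]='o': occ=0, LF[7]=C('o')+0=6+0=6

Answer: 1 2 7 0 3 4 5 6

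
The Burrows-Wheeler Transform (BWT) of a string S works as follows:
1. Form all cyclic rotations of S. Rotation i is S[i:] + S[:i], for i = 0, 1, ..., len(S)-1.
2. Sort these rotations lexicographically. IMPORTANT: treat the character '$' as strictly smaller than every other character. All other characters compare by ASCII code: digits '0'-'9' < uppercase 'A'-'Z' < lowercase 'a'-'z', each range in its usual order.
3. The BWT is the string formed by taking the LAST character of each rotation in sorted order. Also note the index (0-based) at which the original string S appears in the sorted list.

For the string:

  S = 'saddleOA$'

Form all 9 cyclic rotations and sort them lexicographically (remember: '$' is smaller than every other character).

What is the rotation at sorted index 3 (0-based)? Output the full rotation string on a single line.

All 9 rotations (rotation i = S[i:]+S[:i]):
  rot[0] = saddleOA$
  rot[1] = addleOA$s
  rot[2] = ddleOA$sa
  rot[3] = dleOA$sad
  rot[4] = leOA$sadd
  rot[5] = eOA$saddl
  rot[6] = OA$saddle
  rot[7] = A$saddleO
  rot[8] = $saddleOA
Sorted (with $ < everything):
  sorted[0] = $saddleOA
  sorted[1] = A$saddleO
  sorted[2] = OA$saddle
  sorted[3] = addleOA$s
  sorted[4] = ddleOA$sa
  sorted[5] = dleOA$sad
  sorted[6] = eOA$saddl
  sorted[7] = leOA$sadd
  sorted[8] = saddleOA$
sorted[3] = addleOA$s

Answer: addleOA$s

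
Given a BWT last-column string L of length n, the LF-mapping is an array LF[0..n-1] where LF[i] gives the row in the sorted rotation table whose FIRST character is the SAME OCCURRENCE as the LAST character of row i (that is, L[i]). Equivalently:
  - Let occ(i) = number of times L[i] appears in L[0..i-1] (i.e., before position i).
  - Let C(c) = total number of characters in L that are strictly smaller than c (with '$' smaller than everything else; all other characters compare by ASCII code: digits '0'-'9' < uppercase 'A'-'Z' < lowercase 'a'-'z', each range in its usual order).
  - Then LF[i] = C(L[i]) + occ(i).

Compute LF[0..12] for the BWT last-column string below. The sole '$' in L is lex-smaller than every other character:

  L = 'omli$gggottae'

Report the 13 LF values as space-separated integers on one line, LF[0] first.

Char counts: '$':1, 'a':1, 'e':1, 'g':3, 'i':1, 'l':1, 'm':1, 'o':2, 't':2
C (first-col start): C('$')=0, C('a')=1, C('e')=2, C('g')=3, C('i')=6, C('l')=7, C('m')=8, C('o')=9, C('t')=11
L[0]='o': occ=0, LF[0]=C('o')+0=9+0=9
L[1]='m': occ=0, LF[1]=C('m')+0=8+0=8
L[2]='l': occ=0, LF[2]=C('l')+0=7+0=7
L[3]='i': occ=0, LF[3]=C('i')+0=6+0=6
L[4]='$': occ=0, LF[4]=C('$')+0=0+0=0
L[5]='g': occ=0, LF[5]=C('g')+0=3+0=3
L[6]='g': occ=1, LF[6]=C('g')+1=3+1=4
L[7]='g': occ=2, LF[7]=C('g')+2=3+2=5
L[8]='o': occ=1, LF[8]=C('o')+1=9+1=10
L[9]='t': occ=0, LF[9]=C('t')+0=11+0=11
L[10]='t': occ=1, LF[10]=C('t')+1=11+1=12
L[11]='a': occ=0, LF[11]=C('a')+0=1+0=1
L[12]='e': occ=0, LF[12]=C('e')+0=2+0=2

Answer: 9 8 7 6 0 3 4 5 10 11 12 1 2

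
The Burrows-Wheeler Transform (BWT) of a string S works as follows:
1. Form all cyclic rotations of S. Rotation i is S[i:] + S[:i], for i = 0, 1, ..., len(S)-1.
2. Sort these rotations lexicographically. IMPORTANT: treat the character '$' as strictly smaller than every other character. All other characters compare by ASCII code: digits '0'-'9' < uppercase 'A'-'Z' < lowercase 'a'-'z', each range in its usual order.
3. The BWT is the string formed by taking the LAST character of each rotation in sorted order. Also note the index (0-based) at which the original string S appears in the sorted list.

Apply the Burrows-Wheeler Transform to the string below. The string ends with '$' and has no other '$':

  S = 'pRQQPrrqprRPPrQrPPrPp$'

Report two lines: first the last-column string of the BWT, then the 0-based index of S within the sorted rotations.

Answer: prRrPPQQRrrpP$qrQPPprP
13

Derivation:
All 22 rotations (rotation i = S[i:]+S[:i]):
  rot[0] = pRQQPrrqprRPPrQrPPrPp$
  rot[1] = RQQPrrqprRPPrQrPPrPp$p
  rot[2] = QQPrrqprRPPrQrPPrPp$pR
  rot[3] = QPrrqprRPPrQrPPrPp$pRQ
  rot[4] = PrrqprRPPrQrPPrPp$pRQQ
  rot[5] = rrqprRPPrQrPPrPp$pRQQP
  rot[6] = rqprRPPrQrPPrPp$pRQQPr
  rot[7] = qprRPPrQrPPrPp$pRQQPrr
  rot[8] = prRPPrQrPPrPp$pRQQPrrq
  rot[9] = rRPPrQrPPrPp$pRQQPrrqp
  rot[10] = RPPrQrPPrPp$pRQQPrrqpr
  rot[11] = PPrQrPPrPp$pRQQPrrqprR
  rot[12] = PrQrPPrPp$pRQQPrrqprRP
  rot[13] = rQrPPrPp$pRQQPrrqprRPP
  rot[14] = QrPPrPp$pRQQPrrqprRPPr
  rot[15] = rPPrPp$pRQQPrrqprRPPrQ
  rot[16] = PPrPp$pRQQPrrqprRPPrQr
  rot[17] = PrPp$pRQQPrrqprRPPrQrP
  rot[18] = rPp$pRQQPrrqprRPPrQrPP
  rot[19] = Pp$pRQQPrrqprRPPrQrPPr
  rot[20] = p$pRQQPrrqprRPPrQrPPrP
  rot[21] = $pRQQPrrqprRPPrQrPPrPp
Sorted (with $ < everything):
  sorted[0] = $pRQQPrrqprRPPrQrPPrPp  (last char: 'p')
  sorted[1] = PPrPp$pRQQPrrqprRPPrQr  (last char: 'r')
  sorted[2] = PPrQrPPrPp$pRQQPrrqprR  (last char: 'R')
  sorted[3] = Pp$pRQQPrrqprRPPrQrPPr  (last char: 'r')
  sorted[4] = PrPp$pRQQPrrqprRPPrQrP  (last char: 'P')
  sorted[5] = PrQrPPrPp$pRQQPrrqprRP  (last char: 'P')
  sorted[6] = PrrqprRPPrQrPPrPp$pRQQ  (last char: 'Q')
  sorted[7] = QPrrqprRPPrQrPPrPp$pRQ  (last char: 'Q')
  sorted[8] = QQPrrqprRPPrQrPPrPp$pR  (last char: 'R')
  sorted[9] = QrPPrPp$pRQQPrrqprRPPr  (last char: 'r')
  sorted[10] = RPPrQrPPrPp$pRQQPrrqpr  (last char: 'r')
  sorted[11] = RQQPrrqprRPPrQrPPrPp$p  (last char: 'p')
  sorted[12] = p$pRQQPrrqprRPPrQrPPrP  (last char: 'P')
  sorted[13] = pRQQPrrqprRPPrQrPPrPp$  (last char: '$')
  sorted[14] = prRPPrQrPPrPp$pRQQPrrq  (last char: 'q')
  sorted[15] = qprRPPrQrPPrPp$pRQQPrr  (last char: 'r')
  sorted[16] = rPPrPp$pRQQPrrqprRPPrQ  (last char: 'Q')
  sorted[17] = rPp$pRQQPrrqprRPPrQrPP  (last char: 'P')
  sorted[18] = rQrPPrPp$pRQQPrrqprRPP  (last char: 'P')
  sorted[19] = rRPPrQrPPrPp$pRQQPrrqp  (last char: 'p')
  sorted[20] = rqprRPPrQrPPrPp$pRQQPr  (last char: 'r')
  sorted[21] = rrqprRPPrQrPPrPp$pRQQP  (last char: 'P')
Last column: prRrPPQQRrrpP$qrQPPprP
Original string S is at sorted index 13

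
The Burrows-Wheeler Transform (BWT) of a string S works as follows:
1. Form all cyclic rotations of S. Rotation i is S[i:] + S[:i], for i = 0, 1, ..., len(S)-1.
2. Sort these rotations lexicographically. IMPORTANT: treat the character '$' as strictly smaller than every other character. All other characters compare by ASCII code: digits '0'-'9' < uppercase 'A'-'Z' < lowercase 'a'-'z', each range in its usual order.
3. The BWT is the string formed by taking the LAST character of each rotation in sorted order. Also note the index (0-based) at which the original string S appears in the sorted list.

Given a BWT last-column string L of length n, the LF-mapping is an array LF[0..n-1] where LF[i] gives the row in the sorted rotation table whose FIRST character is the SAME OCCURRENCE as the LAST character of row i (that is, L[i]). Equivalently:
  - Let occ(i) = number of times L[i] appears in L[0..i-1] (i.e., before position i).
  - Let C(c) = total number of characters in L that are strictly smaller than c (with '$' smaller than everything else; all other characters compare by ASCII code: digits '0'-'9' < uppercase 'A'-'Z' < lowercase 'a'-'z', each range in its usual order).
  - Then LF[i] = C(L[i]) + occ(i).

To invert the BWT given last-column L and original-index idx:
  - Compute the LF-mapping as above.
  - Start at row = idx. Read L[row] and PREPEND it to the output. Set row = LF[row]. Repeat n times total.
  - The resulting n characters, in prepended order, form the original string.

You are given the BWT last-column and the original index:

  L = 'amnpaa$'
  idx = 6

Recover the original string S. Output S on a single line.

Answer: panama$

Derivation:
LF mapping: 1 4 5 6 2 3 0
Walk LF starting at row 6, prepending L[row]:
  step 1: row=6, L[6]='$', prepend. Next row=LF[6]=0
  step 2: row=0, L[0]='a', prepend. Next row=LF[0]=1
  step 3: row=1, L[1]='m', prepend. Next row=LF[1]=4
  step 4: row=4, L[4]='a', prepend. Next row=LF[4]=2
  step 5: row=2, L[2]='n', prepend. Next row=LF[2]=5
  step 6: row=5, L[5]='a', prepend. Next row=LF[5]=3
  step 7: row=3, L[3]='p', prepend. Next row=LF[3]=6
Reversed output: panama$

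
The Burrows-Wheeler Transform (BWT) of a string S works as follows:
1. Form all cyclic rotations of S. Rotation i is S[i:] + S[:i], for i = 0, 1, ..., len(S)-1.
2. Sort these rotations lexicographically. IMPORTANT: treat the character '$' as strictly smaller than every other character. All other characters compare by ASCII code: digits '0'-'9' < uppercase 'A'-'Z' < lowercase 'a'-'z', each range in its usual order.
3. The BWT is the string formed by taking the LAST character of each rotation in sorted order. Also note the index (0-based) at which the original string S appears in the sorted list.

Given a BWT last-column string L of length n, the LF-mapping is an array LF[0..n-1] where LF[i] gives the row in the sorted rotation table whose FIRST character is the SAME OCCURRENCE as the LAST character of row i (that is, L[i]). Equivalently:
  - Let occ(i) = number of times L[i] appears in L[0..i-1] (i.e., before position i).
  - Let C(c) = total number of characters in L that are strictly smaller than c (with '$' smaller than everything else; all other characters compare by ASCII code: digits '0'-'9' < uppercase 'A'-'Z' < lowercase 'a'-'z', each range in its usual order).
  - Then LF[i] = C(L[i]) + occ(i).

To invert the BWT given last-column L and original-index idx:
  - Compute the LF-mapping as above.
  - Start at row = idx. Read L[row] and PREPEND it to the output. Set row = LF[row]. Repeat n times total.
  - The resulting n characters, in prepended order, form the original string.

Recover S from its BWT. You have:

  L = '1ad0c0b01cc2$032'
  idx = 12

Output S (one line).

LF mapping: 5 10 15 1 12 2 11 3 6 13 14 7 0 4 9 8
Walk LF starting at row 12, prepending L[row]:
  step 1: row=12, L[12]='$', prepend. Next row=LF[12]=0
  step 2: row=0, L[0]='1', prepend. Next row=LF[0]=5
  step 3: row=5, L[5]='0', prepend. Next row=LF[5]=2
  step 4: row=2, L[2]='d', prepend. Next row=LF[2]=15
  step 5: row=15, L[15]='2', prepend. Next row=LF[15]=8
  step 6: row=8, L[8]='1', prepend. Next row=LF[8]=6
  step 7: row=6, L[6]='b', prepend. Next row=LF[6]=11
  step 8: row=11, L[11]='2', prepend. Next row=LF[11]=7
  step 9: row=7, L[7]='0', prepend. Next row=LF[7]=3
  step 10: row=3, L[3]='0', prepend. Next row=LF[3]=1
  step 11: row=1, L[1]='a', prepend. Next row=LF[1]=10
  step 12: row=10, L[10]='c', prepend. Next row=LF[10]=14
  step 13: row=14, L[14]='3', prepend. Next row=LF[14]=9
  step 14: row=9, L[9]='c', prepend. Next row=LF[9]=13
  step 15: row=13, L[13]='0', prepend. Next row=LF[13]=4
  step 16: row=4, L[4]='c', prepend. Next row=LF[4]=12
Reversed output: c0c3ca002b12d01$

Answer: c0c3ca002b12d01$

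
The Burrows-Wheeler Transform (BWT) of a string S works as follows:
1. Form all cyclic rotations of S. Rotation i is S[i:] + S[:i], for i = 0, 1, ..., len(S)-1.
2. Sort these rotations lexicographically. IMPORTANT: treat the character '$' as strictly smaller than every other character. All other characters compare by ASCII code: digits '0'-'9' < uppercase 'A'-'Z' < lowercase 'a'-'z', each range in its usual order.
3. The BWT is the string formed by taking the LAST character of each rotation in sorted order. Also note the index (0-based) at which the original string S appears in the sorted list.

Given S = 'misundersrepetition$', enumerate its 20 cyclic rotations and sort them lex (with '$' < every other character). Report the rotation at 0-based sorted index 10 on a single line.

Answer: ndersrepetition$misu

Derivation:
All 20 rotations (rotation i = S[i:]+S[:i]):
  rot[0] = misundersrepetition$
  rot[1] = isundersrepetition$m
  rot[2] = sundersrepetition$mi
  rot[3] = undersrepetition$mis
  rot[4] = ndersrepetition$misu
  rot[5] = dersrepetition$misun
  rot[6] = ersrepetition$misund
  rot[7] = rsrepetition$misunde
  rot[8] = srepetition$misunder
  rot[9] = repetition$misunders
  rot[10] = epetition$misundersr
  rot[11] = petition$misundersre
  rot[12] = etition$misundersrep
  rot[13] = tition$misundersrepe
  rot[14] = ition$misundersrepet
  rot[15] = tion$misundersrepeti
  rot[16] = ion$misundersrepetit
  rot[17] = on$misundersrepetiti
  rot[18] = n$misundersrepetitio
  rot[19] = $misundersrepetition
Sorted (with $ < everything):
  sorted[0] = $misundersrepetition
  sorted[1] = dersrepetition$misun
  sorted[2] = epetition$misundersr
  sorted[3] = ersrepetition$misund
  sorted[4] = etition$misundersrep
  sorted[5] = ion$misundersrepetit
  sorted[6] = isundersrepetition$m
  sorted[7] = ition$misundersrepet
  sorted[8] = misundersrepetition$
  sorted[9] = n$misundersrepetitio
  sorted[10] = ndersrepetition$misu
  sorted[11] = on$misundersrepetiti
  sorted[12] = petition$misundersre
  sorted[13] = repetition$misunders
  sorted[14] = rsrepetition$misunde
  sorted[15] = srepetition$misunder
  sorted[16] = sundersrepetition$mi
  sorted[17] = tion$misundersrepeti
  sorted[18] = tition$misundersrepe
  sorted[19] = undersrepetition$mis
sorted[10] = ndersrepetition$misu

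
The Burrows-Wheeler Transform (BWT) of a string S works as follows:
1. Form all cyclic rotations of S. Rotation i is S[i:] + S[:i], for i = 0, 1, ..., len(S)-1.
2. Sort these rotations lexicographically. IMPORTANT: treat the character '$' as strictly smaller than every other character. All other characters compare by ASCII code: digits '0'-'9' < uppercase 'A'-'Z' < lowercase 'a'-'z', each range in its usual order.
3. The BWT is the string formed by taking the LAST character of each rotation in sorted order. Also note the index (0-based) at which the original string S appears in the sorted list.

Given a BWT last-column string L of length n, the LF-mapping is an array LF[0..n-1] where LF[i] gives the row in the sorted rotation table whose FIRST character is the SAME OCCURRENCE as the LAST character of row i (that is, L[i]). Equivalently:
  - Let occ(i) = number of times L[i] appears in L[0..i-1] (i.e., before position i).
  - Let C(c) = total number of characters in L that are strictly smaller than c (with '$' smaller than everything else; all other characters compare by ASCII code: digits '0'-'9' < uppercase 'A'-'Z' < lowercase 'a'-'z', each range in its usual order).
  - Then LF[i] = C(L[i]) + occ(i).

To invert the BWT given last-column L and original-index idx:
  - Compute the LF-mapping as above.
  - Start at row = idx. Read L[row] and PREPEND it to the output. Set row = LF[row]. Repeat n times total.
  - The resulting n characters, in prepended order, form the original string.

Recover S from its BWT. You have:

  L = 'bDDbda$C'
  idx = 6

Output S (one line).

Answer: bDDCdab$

Derivation:
LF mapping: 5 2 3 6 7 4 0 1
Walk LF starting at row 6, prepending L[row]:
  step 1: row=6, L[6]='$', prepend. Next row=LF[6]=0
  step 2: row=0, L[0]='b', prepend. Next row=LF[0]=5
  step 3: row=5, L[5]='a', prepend. Next row=LF[5]=4
  step 4: row=4, L[4]='d', prepend. Next row=LF[4]=7
  step 5: row=7, L[7]='C', prepend. Next row=LF[7]=1
  step 6: row=1, L[1]='D', prepend. Next row=LF[1]=2
  step 7: row=2, L[2]='D', prepend. Next row=LF[2]=3
  step 8: row=3, L[3]='b', prepend. Next row=LF[3]=6
Reversed output: bDDCdab$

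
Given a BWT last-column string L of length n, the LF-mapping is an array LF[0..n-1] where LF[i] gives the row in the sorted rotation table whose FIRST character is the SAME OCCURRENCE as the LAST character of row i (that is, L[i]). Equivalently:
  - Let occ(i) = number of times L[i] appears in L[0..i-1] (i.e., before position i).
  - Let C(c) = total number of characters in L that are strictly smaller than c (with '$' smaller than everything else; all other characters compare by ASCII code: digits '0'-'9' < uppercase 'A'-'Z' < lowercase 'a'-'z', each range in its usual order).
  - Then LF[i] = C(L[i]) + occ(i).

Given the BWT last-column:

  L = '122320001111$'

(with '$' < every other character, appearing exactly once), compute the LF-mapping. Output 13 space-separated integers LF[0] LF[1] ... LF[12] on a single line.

Answer: 4 9 10 12 11 1 2 3 5 6 7 8 0

Derivation:
Char counts: '$':1, '0':3, '1':5, '2':3, '3':1
C (first-col start): C('$')=0, C('0')=1, C('1')=4, C('2')=9, C('3')=12
L[0]='1': occ=0, LF[0]=C('1')+0=4+0=4
L[1]='2': occ=0, LF[1]=C('2')+0=9+0=9
L[2]='2': occ=1, LF[2]=C('2')+1=9+1=10
L[3]='3': occ=0, LF[3]=C('3')+0=12+0=12
L[4]='2': occ=2, LF[4]=C('2')+2=9+2=11
L[5]='0': occ=0, LF[5]=C('0')+0=1+0=1
L[6]='0': occ=1, LF[6]=C('0')+1=1+1=2
L[7]='0': occ=2, LF[7]=C('0')+2=1+2=3
L[8]='1': occ=1, LF[8]=C('1')+1=4+1=5
L[9]='1': occ=2, LF[9]=C('1')+2=4+2=6
L[10]='1': occ=3, LF[10]=C('1')+3=4+3=7
L[11]='1': occ=4, LF[11]=C('1')+4=4+4=8
L[12]='$': occ=0, LF[12]=C('$')+0=0+0=0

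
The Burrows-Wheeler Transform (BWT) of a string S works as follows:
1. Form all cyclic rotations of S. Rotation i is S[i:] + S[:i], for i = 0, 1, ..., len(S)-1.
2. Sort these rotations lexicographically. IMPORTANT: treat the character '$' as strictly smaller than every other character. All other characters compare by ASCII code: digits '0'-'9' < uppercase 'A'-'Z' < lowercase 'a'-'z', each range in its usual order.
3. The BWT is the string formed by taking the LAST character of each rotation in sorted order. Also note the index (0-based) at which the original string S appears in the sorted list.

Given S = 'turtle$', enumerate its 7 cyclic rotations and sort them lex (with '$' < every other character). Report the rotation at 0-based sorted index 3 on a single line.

All 7 rotations (rotation i = S[i:]+S[:i]):
  rot[0] = turtle$
  rot[1] = urtle$t
  rot[2] = rtle$tu
  rot[3] = tle$tur
  rot[4] = le$turt
  rot[5] = e$turtl
  rot[6] = $turtle
Sorted (with $ < everything):
  sorted[0] = $turtle
  sorted[1] = e$turtl
  sorted[2] = le$turt
  sorted[3] = rtle$tu
  sorted[4] = tle$tur
  sorted[5] = turtle$
  sorted[6] = urtle$t
sorted[3] = rtle$tu

Answer: rtle$tu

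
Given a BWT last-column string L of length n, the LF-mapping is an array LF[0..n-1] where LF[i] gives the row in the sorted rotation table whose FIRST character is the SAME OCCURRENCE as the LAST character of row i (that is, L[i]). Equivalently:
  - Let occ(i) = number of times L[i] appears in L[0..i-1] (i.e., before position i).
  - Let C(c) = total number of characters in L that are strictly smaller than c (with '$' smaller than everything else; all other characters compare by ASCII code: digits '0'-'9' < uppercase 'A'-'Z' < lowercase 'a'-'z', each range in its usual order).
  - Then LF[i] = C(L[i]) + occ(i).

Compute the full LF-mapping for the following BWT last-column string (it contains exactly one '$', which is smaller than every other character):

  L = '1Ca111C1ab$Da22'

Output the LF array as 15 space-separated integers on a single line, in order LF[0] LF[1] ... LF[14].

Char counts: '$':1, '1':5, '2':2, 'C':2, 'D':1, 'a':3, 'b':1
C (first-col start): C('$')=0, C('1')=1, C('2')=6, C('C')=8, C('D')=10, C('a')=11, C('b')=14
L[0]='1': occ=0, LF[0]=C('1')+0=1+0=1
L[1]='C': occ=0, LF[1]=C('C')+0=8+0=8
L[2]='a': occ=0, LF[2]=C('a')+0=11+0=11
L[3]='1': occ=1, LF[3]=C('1')+1=1+1=2
L[4]='1': occ=2, LF[4]=C('1')+2=1+2=3
L[5]='1': occ=3, LF[5]=C('1')+3=1+3=4
L[6]='C': occ=1, LF[6]=C('C')+1=8+1=9
L[7]='1': occ=4, LF[7]=C('1')+4=1+4=5
L[8]='a': occ=1, LF[8]=C('a')+1=11+1=12
L[9]='b': occ=0, LF[9]=C('b')+0=14+0=14
L[10]='$': occ=0, LF[10]=C('$')+0=0+0=0
L[11]='D': occ=0, LF[11]=C('D')+0=10+0=10
L[12]='a': occ=2, LF[12]=C('a')+2=11+2=13
L[13]='2': occ=0, LF[13]=C('2')+0=6+0=6
L[14]='2': occ=1, LF[14]=C('2')+1=6+1=7

Answer: 1 8 11 2 3 4 9 5 12 14 0 10 13 6 7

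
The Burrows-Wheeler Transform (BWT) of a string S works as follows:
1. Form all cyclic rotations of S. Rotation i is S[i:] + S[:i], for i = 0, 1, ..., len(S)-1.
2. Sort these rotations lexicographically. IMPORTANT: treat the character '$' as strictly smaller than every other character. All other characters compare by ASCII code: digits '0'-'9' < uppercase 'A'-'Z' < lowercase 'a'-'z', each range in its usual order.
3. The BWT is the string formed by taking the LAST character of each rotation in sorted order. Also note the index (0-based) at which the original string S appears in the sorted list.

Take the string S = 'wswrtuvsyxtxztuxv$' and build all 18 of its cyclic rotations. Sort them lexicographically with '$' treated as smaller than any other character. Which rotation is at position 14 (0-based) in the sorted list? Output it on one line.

Answer: xv$wswrtuvsyxtxztu

Derivation:
All 18 rotations (rotation i = S[i:]+S[:i]):
  rot[0] = wswrtuvsyxtxztuxv$
  rot[1] = swrtuvsyxtxztuxv$w
  rot[2] = wrtuvsyxtxztuxv$ws
  rot[3] = rtuvsyxtxztuxv$wsw
  rot[4] = tuvsyxtxztuxv$wswr
  rot[5] = uvsyxtxztuxv$wswrt
  rot[6] = vsyxtxztuxv$wswrtu
  rot[7] = syxtxztuxv$wswrtuv
  rot[8] = yxtxztuxv$wswrtuvs
  rot[9] = xtxztuxv$wswrtuvsy
  rot[10] = txztuxv$wswrtuvsyx
  rot[11] = xztuxv$wswrtuvsyxt
  rot[12] = ztuxv$wswrtuvsyxtx
  rot[13] = tuxv$wswrtuvsyxtxz
  rot[14] = uxv$wswrtuvsyxtxzt
  rot[15] = xv$wswrtuvsyxtxztu
  rot[16] = v$wswrtuvsyxtxztux
  rot[17] = $wswrtuvsyxtxztuxv
Sorted (with $ < everything):
  sorted[0] = $wswrtuvsyxtxztuxv
  sorted[1] = rtuvsyxtxztuxv$wsw
  sorted[2] = swrtuvsyxtxztuxv$w
  sorted[3] = syxtxztuxv$wswrtuv
  sorted[4] = tuvsyxtxztuxv$wswr
  sorted[5] = tuxv$wswrtuvsyxtxz
  sorted[6] = txztuxv$wswrtuvsyx
  sorted[7] = uvsyxtxztuxv$wswrt
  sorted[8] = uxv$wswrtuvsyxtxzt
  sorted[9] = v$wswrtuvsyxtxztux
  sorted[10] = vsyxtxztuxv$wswrtu
  sorted[11] = wrtuvsyxtxztuxv$ws
  sorted[12] = wswrtuvsyxtxztuxv$
  sorted[13] = xtxztuxv$wswrtuvsy
  sorted[14] = xv$wswrtuvsyxtxztu
  sorted[15] = xztuxv$wswrtuvsyxt
  sorted[16] = yxtxztuxv$wswrtuvs
  sorted[17] = ztuxv$wswrtuvsyxtx
sorted[14] = xv$wswrtuvsyxtxztu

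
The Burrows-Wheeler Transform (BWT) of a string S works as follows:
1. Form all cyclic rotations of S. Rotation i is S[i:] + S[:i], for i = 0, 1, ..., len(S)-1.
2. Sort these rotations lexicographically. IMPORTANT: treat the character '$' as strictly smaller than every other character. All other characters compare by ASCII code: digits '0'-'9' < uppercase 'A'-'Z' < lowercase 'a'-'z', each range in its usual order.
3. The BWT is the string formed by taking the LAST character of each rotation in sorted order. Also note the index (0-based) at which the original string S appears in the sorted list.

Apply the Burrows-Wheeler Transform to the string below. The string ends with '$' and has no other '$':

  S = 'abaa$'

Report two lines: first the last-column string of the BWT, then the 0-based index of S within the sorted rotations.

All 5 rotations (rotation i = S[i:]+S[:i]):
  rot[0] = abaa$
  rot[1] = baa$a
  rot[2] = aa$ab
  rot[3] = a$aba
  rot[4] = $abaa
Sorted (with $ < everything):
  sorted[0] = $abaa  (last char: 'a')
  sorted[1] = a$aba  (last char: 'a')
  sorted[2] = aa$ab  (last char: 'b')
  sorted[3] = abaa$  (last char: '$')
  sorted[4] = baa$a  (last char: 'a')
Last column: aab$a
Original string S is at sorted index 3

Answer: aab$a
3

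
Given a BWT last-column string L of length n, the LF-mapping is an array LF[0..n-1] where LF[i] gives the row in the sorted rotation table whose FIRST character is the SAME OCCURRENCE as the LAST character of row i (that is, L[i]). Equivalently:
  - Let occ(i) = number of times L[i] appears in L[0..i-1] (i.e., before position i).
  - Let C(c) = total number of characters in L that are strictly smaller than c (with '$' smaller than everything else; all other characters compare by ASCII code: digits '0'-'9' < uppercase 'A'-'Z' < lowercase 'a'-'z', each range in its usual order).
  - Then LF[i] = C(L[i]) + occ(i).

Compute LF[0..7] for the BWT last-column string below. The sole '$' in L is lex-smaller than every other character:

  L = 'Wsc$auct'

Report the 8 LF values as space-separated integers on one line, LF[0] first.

Char counts: '$':1, 'W':1, 'a':1, 'c':2, 's':1, 't':1, 'u':1
C (first-col start): C('$')=0, C('W')=1, C('a')=2, C('c')=3, C('s')=5, C('t')=6, C('u')=7
L[0]='W': occ=0, LF[0]=C('W')+0=1+0=1
L[1]='s': occ=0, LF[1]=C('s')+0=5+0=5
L[2]='c': occ=0, LF[2]=C('c')+0=3+0=3
L[3]='$': occ=0, LF[3]=C('$')+0=0+0=0
L[4]='a': occ=0, LF[4]=C('a')+0=2+0=2
L[5]='u': occ=0, LF[5]=C('u')+0=7+0=7
L[6]='c': occ=1, LF[6]=C('c')+1=3+1=4
L[7]='t': occ=0, LF[7]=C('t')+0=6+0=6

Answer: 1 5 3 0 2 7 4 6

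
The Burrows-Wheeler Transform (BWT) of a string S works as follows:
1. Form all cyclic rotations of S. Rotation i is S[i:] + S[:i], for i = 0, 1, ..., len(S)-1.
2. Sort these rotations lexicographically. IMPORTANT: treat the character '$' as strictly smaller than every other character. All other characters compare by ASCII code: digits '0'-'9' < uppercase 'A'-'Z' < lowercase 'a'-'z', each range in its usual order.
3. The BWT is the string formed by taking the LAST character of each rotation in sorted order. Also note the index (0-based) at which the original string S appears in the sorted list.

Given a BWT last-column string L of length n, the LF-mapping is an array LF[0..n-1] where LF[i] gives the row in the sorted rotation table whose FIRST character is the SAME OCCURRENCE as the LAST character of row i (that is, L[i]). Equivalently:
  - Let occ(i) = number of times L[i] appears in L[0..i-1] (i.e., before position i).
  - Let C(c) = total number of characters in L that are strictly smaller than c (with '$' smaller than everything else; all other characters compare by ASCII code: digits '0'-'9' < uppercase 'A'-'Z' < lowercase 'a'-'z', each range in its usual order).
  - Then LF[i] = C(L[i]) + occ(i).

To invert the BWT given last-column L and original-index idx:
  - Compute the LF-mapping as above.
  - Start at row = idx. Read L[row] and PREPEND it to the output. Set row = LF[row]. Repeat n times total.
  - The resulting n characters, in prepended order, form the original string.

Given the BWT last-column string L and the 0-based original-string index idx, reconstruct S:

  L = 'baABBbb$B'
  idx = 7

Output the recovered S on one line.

Answer: baABBBbb$

Derivation:
LF mapping: 6 5 1 2 3 7 8 0 4
Walk LF starting at row 7, prepending L[row]:
  step 1: row=7, L[7]='$', prepend. Next row=LF[7]=0
  step 2: row=0, L[0]='b', prepend. Next row=LF[0]=6
  step 3: row=6, L[6]='b', prepend. Next row=LF[6]=8
  step 4: row=8, L[8]='B', prepend. Next row=LF[8]=4
  step 5: row=4, L[4]='B', prepend. Next row=LF[4]=3
  step 6: row=3, L[3]='B', prepend. Next row=LF[3]=2
  step 7: row=2, L[2]='A', prepend. Next row=LF[2]=1
  step 8: row=1, L[1]='a', prepend. Next row=LF[1]=5
  step 9: row=5, L[5]='b', prepend. Next row=LF[5]=7
Reversed output: baABBBbb$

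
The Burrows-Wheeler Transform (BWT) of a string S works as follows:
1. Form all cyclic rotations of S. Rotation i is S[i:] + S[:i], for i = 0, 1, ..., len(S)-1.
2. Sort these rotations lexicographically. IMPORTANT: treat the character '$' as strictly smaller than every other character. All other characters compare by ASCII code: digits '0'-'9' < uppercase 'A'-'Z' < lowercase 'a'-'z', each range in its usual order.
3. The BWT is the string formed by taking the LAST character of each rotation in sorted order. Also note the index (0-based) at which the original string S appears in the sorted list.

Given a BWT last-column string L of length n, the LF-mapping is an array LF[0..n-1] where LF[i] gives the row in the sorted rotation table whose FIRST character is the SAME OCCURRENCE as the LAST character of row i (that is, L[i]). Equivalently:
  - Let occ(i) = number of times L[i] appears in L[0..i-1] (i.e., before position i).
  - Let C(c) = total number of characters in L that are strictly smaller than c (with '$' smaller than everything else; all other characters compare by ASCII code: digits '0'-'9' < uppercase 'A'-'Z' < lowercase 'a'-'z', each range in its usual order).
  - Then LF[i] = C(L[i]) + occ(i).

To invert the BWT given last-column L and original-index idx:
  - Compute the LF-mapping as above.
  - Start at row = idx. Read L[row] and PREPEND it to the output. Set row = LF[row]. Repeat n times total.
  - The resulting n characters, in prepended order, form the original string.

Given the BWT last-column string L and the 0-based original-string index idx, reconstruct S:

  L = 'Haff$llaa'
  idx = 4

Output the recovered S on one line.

LF mapping: 1 2 5 6 0 7 8 3 4
Walk LF starting at row 4, prepending L[row]:
  step 1: row=4, L[4]='$', prepend. Next row=LF[4]=0
  step 2: row=0, L[0]='H', prepend. Next row=LF[0]=1
  step 3: row=1, L[1]='a', prepend. Next row=LF[1]=2
  step 4: row=2, L[2]='f', prepend. Next row=LF[2]=5
  step 5: row=5, L[5]='l', prepend. Next row=LF[5]=7
  step 6: row=7, L[7]='a', prepend. Next row=LF[7]=3
  step 7: row=3, L[3]='f', prepend. Next row=LF[3]=6
  step 8: row=6, L[6]='l', prepend. Next row=LF[6]=8
  step 9: row=8, L[8]='a', prepend. Next row=LF[8]=4
Reversed output: alfalfaH$

Answer: alfalfaH$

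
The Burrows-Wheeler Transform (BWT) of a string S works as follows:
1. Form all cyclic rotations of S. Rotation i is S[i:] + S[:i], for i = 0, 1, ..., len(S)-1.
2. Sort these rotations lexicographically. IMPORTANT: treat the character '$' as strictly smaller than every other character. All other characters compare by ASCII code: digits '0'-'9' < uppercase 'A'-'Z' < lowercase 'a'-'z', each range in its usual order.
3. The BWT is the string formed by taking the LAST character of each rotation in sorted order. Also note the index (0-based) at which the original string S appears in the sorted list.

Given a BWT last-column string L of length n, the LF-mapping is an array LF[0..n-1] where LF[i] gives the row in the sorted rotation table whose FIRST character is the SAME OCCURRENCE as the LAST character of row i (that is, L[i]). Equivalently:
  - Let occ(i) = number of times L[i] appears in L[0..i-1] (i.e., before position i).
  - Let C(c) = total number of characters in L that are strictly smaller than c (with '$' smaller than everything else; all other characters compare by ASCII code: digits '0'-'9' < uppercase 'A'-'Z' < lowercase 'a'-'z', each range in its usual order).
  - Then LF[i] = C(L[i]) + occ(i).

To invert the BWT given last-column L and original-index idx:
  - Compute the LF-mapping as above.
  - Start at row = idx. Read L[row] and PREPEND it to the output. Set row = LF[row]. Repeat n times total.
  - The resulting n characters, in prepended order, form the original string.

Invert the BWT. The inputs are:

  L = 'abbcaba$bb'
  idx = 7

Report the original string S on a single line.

Answer: bbcabbaba$

Derivation:
LF mapping: 1 4 5 9 2 6 3 0 7 8
Walk LF starting at row 7, prepending L[row]:
  step 1: row=7, L[7]='$', prepend. Next row=LF[7]=0
  step 2: row=0, L[0]='a', prepend. Next row=LF[0]=1
  step 3: row=1, L[1]='b', prepend. Next row=LF[1]=4
  step 4: row=4, L[4]='a', prepend. Next row=LF[4]=2
  step 5: row=2, L[2]='b', prepend. Next row=LF[2]=5
  step 6: row=5, L[5]='b', prepend. Next row=LF[5]=6
  step 7: row=6, L[6]='a', prepend. Next row=LF[6]=3
  step 8: row=3, L[3]='c', prepend. Next row=LF[3]=9
  step 9: row=9, L[9]='b', prepend. Next row=LF[9]=8
  step 10: row=8, L[8]='b', prepend. Next row=LF[8]=7
Reversed output: bbcabbaba$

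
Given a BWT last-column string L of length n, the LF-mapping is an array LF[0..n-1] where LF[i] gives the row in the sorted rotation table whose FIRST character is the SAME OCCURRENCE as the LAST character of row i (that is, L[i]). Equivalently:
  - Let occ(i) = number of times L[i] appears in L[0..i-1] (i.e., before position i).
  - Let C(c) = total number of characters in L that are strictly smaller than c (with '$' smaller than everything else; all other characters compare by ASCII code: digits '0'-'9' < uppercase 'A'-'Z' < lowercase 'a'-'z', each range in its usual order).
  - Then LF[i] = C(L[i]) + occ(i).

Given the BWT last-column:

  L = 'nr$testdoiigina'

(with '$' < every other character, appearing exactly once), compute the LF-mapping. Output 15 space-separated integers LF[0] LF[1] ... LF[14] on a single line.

Answer: 8 11 0 13 3 12 14 2 10 5 6 4 7 9 1

Derivation:
Char counts: '$':1, 'a':1, 'd':1, 'e':1, 'g':1, 'i':3, 'n':2, 'o':1, 'r':1, 's':1, 't':2
C (first-col start): C('$')=0, C('a')=1, C('d')=2, C('e')=3, C('g')=4, C('i')=5, C('n')=8, C('o')=10, C('r')=11, C('s')=12, C('t')=13
L[0]='n': occ=0, LF[0]=C('n')+0=8+0=8
L[1]='r': occ=0, LF[1]=C('r')+0=11+0=11
L[2]='$': occ=0, LF[2]=C('$')+0=0+0=0
L[3]='t': occ=0, LF[3]=C('t')+0=13+0=13
L[4]='e': occ=0, LF[4]=C('e')+0=3+0=3
L[5]='s': occ=0, LF[5]=C('s')+0=12+0=12
L[6]='t': occ=1, LF[6]=C('t')+1=13+1=14
L[7]='d': occ=0, LF[7]=C('d')+0=2+0=2
L[8]='o': occ=0, LF[8]=C('o')+0=10+0=10
L[9]='i': occ=0, LF[9]=C('i')+0=5+0=5
L[10]='i': occ=1, LF[10]=C('i')+1=5+1=6
L[11]='g': occ=0, LF[11]=C('g')+0=4+0=4
L[12]='i': occ=2, LF[12]=C('i')+2=5+2=7
L[13]='n': occ=1, LF[13]=C('n')+1=8+1=9
L[14]='a': occ=0, LF[14]=C('a')+0=1+0=1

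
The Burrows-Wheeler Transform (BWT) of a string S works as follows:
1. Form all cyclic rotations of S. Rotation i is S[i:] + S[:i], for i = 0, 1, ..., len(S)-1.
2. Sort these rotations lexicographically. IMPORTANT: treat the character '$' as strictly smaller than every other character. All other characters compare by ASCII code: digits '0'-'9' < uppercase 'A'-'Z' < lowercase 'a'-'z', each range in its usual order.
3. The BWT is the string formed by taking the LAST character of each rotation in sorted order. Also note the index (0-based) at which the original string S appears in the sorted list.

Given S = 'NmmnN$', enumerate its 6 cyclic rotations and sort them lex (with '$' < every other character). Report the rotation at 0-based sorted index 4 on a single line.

Answer: mnN$Nm

Derivation:
All 6 rotations (rotation i = S[i:]+S[:i]):
  rot[0] = NmmnN$
  rot[1] = mmnN$N
  rot[2] = mnN$Nm
  rot[3] = nN$Nmm
  rot[4] = N$Nmmn
  rot[5] = $NmmnN
Sorted (with $ < everything):
  sorted[0] = $NmmnN
  sorted[1] = N$Nmmn
  sorted[2] = NmmnN$
  sorted[3] = mmnN$N
  sorted[4] = mnN$Nm
  sorted[5] = nN$Nmm
sorted[4] = mnN$Nm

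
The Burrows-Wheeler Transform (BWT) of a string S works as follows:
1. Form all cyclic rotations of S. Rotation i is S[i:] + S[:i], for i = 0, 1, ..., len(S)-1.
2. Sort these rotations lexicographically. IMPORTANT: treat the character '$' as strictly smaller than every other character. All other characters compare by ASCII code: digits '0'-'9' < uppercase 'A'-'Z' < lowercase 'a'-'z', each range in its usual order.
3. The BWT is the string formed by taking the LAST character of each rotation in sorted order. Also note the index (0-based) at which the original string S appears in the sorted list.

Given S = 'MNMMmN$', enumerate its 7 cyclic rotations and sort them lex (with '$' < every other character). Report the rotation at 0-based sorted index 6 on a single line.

All 7 rotations (rotation i = S[i:]+S[:i]):
  rot[0] = MNMMmN$
  rot[1] = NMMmN$M
  rot[2] = MMmN$MN
  rot[3] = MmN$MNM
  rot[4] = mN$MNMM
  rot[5] = N$MNMMm
  rot[6] = $MNMMmN
Sorted (with $ < everything):
  sorted[0] = $MNMMmN
  sorted[1] = MMmN$MN
  sorted[2] = MNMMmN$
  sorted[3] = MmN$MNM
  sorted[4] = N$MNMMm
  sorted[5] = NMMmN$M
  sorted[6] = mN$MNMM
sorted[6] = mN$MNMM

Answer: mN$MNMM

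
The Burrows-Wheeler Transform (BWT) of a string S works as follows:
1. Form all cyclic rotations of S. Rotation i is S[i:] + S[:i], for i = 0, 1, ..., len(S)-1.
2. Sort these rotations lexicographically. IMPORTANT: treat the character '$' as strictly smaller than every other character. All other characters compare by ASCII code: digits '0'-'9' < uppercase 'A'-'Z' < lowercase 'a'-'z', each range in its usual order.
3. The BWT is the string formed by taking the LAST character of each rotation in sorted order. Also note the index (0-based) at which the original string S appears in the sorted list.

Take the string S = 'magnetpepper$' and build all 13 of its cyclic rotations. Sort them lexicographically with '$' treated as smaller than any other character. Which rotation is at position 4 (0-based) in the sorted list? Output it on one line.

All 13 rotations (rotation i = S[i:]+S[:i]):
  rot[0] = magnetpepper$
  rot[1] = agnetpepper$m
  rot[2] = gnetpepper$ma
  rot[3] = netpepper$mag
  rot[4] = etpepper$magn
  rot[5] = tpepper$magne
  rot[6] = pepper$magnet
  rot[7] = epper$magnetp
  rot[8] = pper$magnetpe
  rot[9] = per$magnetpep
  rot[10] = er$magnetpepp
  rot[11] = r$magnetpeppe
  rot[12] = $magnetpepper
Sorted (with $ < everything):
  sorted[0] = $magnetpepper
  sorted[1] = agnetpepper$m
  sorted[2] = epper$magnetp
  sorted[3] = er$magnetpepp
  sorted[4] = etpepper$magn
  sorted[5] = gnetpepper$ma
  sorted[6] = magnetpepper$
  sorted[7] = netpepper$mag
  sorted[8] = pepper$magnet
  sorted[9] = per$magnetpep
  sorted[10] = pper$magnetpe
  sorted[11] = r$magnetpeppe
  sorted[12] = tpepper$magne
sorted[4] = etpepper$magn

Answer: etpepper$magn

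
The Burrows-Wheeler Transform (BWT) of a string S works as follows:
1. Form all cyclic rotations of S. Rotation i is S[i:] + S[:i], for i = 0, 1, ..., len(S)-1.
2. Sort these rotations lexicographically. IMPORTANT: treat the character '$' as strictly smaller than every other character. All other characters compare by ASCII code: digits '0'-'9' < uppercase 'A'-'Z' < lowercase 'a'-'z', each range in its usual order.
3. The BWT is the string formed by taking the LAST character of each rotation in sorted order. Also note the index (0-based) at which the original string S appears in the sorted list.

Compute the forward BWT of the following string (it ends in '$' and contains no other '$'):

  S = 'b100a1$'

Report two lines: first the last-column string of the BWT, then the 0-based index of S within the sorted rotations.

Answer: 110ab0$
6

Derivation:
All 7 rotations (rotation i = S[i:]+S[:i]):
  rot[0] = b100a1$
  rot[1] = 100a1$b
  rot[2] = 00a1$b1
  rot[3] = 0a1$b10
  rot[4] = a1$b100
  rot[5] = 1$b100a
  rot[6] = $b100a1
Sorted (with $ < everything):
  sorted[0] = $b100a1  (last char: '1')
  sorted[1] = 00a1$b1  (last char: '1')
  sorted[2] = 0a1$b10  (last char: '0')
  sorted[3] = 1$b100a  (last char: 'a')
  sorted[4] = 100a1$b  (last char: 'b')
  sorted[5] = a1$b100  (last char: '0')
  sorted[6] = b100a1$  (last char: '$')
Last column: 110ab0$
Original string S is at sorted index 6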